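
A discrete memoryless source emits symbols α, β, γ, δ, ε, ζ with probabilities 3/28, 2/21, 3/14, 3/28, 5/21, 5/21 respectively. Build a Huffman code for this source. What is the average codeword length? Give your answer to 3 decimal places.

Repeatedly combine the two least-probable nodes; the expected code length is the sum of the merged weights.
merge 2/21 + 3/28 → 17/84
merge 3/28 + 17/84 → 13/42
merge 3/14 + 5/21 → 19/42
merge 5/21 + 13/42 → 23/42
merge 19/42 + 23/42 → 1
L = 17/84 + 13/42 + 19/42 + 23/42 + 1 = 211/84 ≈ 2.512 bits/symbol.

2.512 bits/symbol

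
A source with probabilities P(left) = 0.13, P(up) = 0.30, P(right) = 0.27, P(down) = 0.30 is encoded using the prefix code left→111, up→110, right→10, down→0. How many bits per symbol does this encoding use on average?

2.13 bits/symbol

L̄ = Σ pᵢ·ℓᵢ = 0.13·3 + 0.30·3 + 0.27·2 + 0.30·1 = 2.13 bits/symbol.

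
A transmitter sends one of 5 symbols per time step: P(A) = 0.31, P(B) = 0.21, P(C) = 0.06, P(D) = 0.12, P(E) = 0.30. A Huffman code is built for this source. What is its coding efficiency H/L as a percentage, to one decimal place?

Entropy H = −Σ p log₂ p ≈ 2.1283 bits.
Huffman merges: 3/50+3/25→9/50; 9/50+21/100→39/100; 3/10+31/100→61/100; 39/100+61/100→1. L = 109/50 ≈ 2.1800.
Efficiency = H/L = 2.1283/2.1800 = 97.6%.

97.6%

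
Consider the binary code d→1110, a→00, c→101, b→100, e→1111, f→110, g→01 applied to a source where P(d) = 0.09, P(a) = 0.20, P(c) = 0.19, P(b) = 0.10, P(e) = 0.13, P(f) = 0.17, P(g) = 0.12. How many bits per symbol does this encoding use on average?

L̄ = Σ pᵢ·ℓᵢ = 0.09·4 + 0.20·2 + 0.19·3 + 0.10·3 + 0.13·4 + 0.17·3 + 0.12·2 = 2.9 bits/symbol.

2.9 bits/symbol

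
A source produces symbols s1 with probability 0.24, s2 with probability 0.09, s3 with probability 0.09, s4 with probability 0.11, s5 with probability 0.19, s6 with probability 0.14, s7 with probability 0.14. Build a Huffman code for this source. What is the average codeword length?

Repeatedly combine the two least-probable nodes; the expected code length is the sum of the merged weights.
merge 9/100 + 9/100 → 9/50
merge 11/100 + 7/50 → 1/4
merge 7/50 + 9/50 → 8/25
merge 19/100 + 6/25 → 43/100
merge 1/4 + 8/25 → 57/100
merge 43/100 + 57/100 → 1
L = 9/50 + 1/4 + 8/25 + 43/100 + 57/100 + 1 = 11/4 = 2.75 bits/symbol.

2.75 bits/symbol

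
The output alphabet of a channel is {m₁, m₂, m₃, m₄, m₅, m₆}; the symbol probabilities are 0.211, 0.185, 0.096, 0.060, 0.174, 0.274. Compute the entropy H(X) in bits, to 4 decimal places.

2.4428 bits

H = −Σ pᵢ log₂ pᵢ.
−0.211·log₂(0.211) = 0.4736
−0.185·log₂(0.185) = 0.4504
−0.096·log₂(0.096) = 0.3246
−0.060·log₂(0.060) = 0.2435
−0.174·log₂(0.174) = 0.4390
−0.274·log₂(0.274) = 0.5118
Sum ≈ 2.4428 → 2.4428 bits.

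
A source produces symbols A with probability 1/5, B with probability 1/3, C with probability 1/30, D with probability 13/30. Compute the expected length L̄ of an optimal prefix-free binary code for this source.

Repeatedly combine the two least-probable nodes; the expected code length is the sum of the merged weights.
merge 1/30 + 1/5 → 7/30
merge 7/30 + 1/3 → 17/30
merge 13/30 + 17/30 → 1
L = 7/30 + 17/30 + 1 = 9/5 = 1.8 bits/symbol.

1.8 bits/symbol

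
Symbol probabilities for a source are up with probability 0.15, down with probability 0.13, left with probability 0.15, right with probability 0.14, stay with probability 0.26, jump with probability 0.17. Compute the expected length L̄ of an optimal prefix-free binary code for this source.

2.57 bits/symbol

Repeatedly combine the two least-probable nodes; the expected code length is the sum of the merged weights.
merge 13/100 + 7/50 → 27/100
merge 3/20 + 3/20 → 3/10
merge 17/100 + 13/50 → 43/100
merge 27/100 + 3/10 → 57/100
merge 43/100 + 57/100 → 1
L = 27/100 + 3/10 + 43/100 + 57/100 + 1 = 257/100 = 2.57 bits/symbol.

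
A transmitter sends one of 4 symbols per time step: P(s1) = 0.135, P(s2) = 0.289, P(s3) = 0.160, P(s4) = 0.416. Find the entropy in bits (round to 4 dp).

1.8570 bits

H = −Σ pᵢ log₂ pᵢ.
−0.135·log₂(0.135) = 0.3900
−0.289·log₂(0.289) = 0.5176
−0.160·log₂(0.160) = 0.4230
−0.416·log₂(0.416) = 0.5264
Sum ≈ 1.8570 → 1.8570 bits.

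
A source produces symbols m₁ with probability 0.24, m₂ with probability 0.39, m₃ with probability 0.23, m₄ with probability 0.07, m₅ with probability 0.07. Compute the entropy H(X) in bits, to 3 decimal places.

H = −Σ pᵢ log₂ pᵢ.
−0.24·log₂(0.24) = 0.4941
−0.39·log₂(0.39) = 0.5298
−0.23·log₂(0.23) = 0.4877
−0.07·log₂(0.07) = 0.2686
−0.07·log₂(0.07) = 0.2686
Sum ≈ 2.0487 → 2.049 bits.

2.049 bits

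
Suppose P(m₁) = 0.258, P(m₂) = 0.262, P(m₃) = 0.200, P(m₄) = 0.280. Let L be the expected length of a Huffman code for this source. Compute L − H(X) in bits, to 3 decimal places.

Entropy H = −Σ p log₂ p ≈ 1.9892 bits.
Huffman merges: 1/5+129/500→229/500; 131/500+7/25→271/500; 229/500+271/500→1. L = 2 ≈ 2.0000.
L − H = 2.0000 − 1.9892 = 0.011 bits.

0.011 bits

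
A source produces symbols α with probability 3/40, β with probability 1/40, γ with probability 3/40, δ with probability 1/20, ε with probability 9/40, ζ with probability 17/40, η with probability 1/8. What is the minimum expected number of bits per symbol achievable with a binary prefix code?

2.35 bits/symbol

Repeatedly combine the two least-probable nodes; the expected code length is the sum of the merged weights.
merge 1/40 + 1/20 → 3/40
merge 3/40 + 3/40 → 3/20
merge 3/40 + 1/8 → 1/5
merge 3/20 + 1/5 → 7/20
merge 9/40 + 7/20 → 23/40
merge 17/40 + 23/40 → 1
L = 3/40 + 3/20 + 1/5 + 7/20 + 23/40 + 1 = 47/20 = 2.35 bits/symbol.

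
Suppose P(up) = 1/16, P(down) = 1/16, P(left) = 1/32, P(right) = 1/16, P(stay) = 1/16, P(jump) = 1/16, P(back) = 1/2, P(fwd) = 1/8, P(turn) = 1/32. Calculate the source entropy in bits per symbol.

2.4375 bits

Each probability is a power of 1/2, so log₂(1/p) is an integer.
H = Σ p·log₂(1/p) = 1/16·4 + 1/16·4 + 1/32·5 + 1/16·4 + 1/16·4 + 1/16·4 + 1/2·1 + 1/8·3 + 1/32·5 = 2.4375 bits.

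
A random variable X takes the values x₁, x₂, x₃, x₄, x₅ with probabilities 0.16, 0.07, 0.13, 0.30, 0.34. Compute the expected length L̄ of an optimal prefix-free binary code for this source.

2.2 bits/symbol

Repeatedly combine the two least-probable nodes; the expected code length is the sum of the merged weights.
merge 7/100 + 13/100 → 1/5
merge 4/25 + 1/5 → 9/25
merge 3/10 + 17/50 → 16/25
merge 9/25 + 16/25 → 1
L = 1/5 + 9/25 + 16/25 + 1 = 11/5 = 2.2 bits/symbol.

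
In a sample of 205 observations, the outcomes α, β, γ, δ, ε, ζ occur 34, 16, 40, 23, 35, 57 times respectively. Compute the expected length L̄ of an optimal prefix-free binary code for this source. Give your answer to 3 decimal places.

2.527 bits/symbol

Probabilities are the counts divided by 205.
Repeatedly combine the two least-probable nodes; the expected code length is the sum of the merged weights.
merge 16/205 + 23/205 → 39/205
merge 34/205 + 7/41 → 69/205
merge 39/205 + 8/41 → 79/205
merge 57/205 + 69/205 → 126/205
merge 79/205 + 126/205 → 1
L = 39/205 + 69/205 + 79/205 + 126/205 + 1 = 518/205 ≈ 2.527 bits/symbol.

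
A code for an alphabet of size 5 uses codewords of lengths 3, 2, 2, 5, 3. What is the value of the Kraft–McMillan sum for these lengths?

With common denominator 2^5 = 32: Σ 2^(−ℓᵢ) = 4/32 + 8/32 + 8/32 + 1/32 + 4/32 = 25/32 = 0.78125.

0.78125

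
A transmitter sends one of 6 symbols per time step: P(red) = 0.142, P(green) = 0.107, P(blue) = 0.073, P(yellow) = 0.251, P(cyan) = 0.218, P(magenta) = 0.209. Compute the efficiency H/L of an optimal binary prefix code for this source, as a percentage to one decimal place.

98.8%

Entropy H = −Σ p log₂ p ≈ 2.4722 bits.
Huffman merges: 73/1000+107/1000→9/50; 71/500+9/50→161/500; 209/1000+109/500→427/1000; 251/1000+161/500→573/1000; 427/1000+573/1000→1. L = 1251/500 ≈ 2.5020.
Efficiency = H/L = 2.4722/2.5020 = 98.8%.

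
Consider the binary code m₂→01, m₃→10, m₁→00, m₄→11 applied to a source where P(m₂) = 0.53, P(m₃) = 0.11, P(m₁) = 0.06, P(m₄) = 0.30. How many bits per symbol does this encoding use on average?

L̄ = Σ pᵢ·ℓᵢ = 0.53·2 + 0.11·2 + 0.06·2 + 0.30·2 = 2 bits/symbol.

2 bits/symbol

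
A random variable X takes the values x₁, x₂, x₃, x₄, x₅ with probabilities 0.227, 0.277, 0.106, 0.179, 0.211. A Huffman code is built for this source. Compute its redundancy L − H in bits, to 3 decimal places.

Entropy H = −Σ p log₂ p ≈ 2.2597 bits.
Huffman merges: 53/500+179/1000→57/200; 211/1000+227/1000→219/500; 277/1000+57/200→281/500; 219/500+281/500→1. L = 457/200 ≈ 2.2850.
L − H = 2.2850 − 2.2597 = 0.025 bits.

0.025 bits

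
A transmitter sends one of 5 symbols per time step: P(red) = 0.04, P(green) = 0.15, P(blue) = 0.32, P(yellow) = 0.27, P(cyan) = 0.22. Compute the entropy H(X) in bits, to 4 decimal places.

H = −Σ pᵢ log₂ pᵢ.
−0.04·log₂(0.04) = 0.1858
−0.15·log₂(0.15) = 0.4105
−0.32·log₂(0.32) = 0.5260
−0.27·log₂(0.27) = 0.5100
−0.22·log₂(0.22) = 0.4806
Sum ≈ 2.1129 → 2.1129 bits.

2.1129 bits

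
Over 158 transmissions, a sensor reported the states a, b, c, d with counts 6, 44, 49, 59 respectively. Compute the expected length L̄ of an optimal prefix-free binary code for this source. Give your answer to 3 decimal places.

Probabilities are the counts divided by 158.
Repeatedly combine the two least-probable nodes; the expected code length is the sum of the merged weights.
merge 3/79 + 22/79 → 25/79
merge 49/158 + 25/79 → 99/158
merge 59/158 + 99/158 → 1
L = 25/79 + 99/158 + 1 = 307/158 ≈ 1.943 bits/symbol.

1.943 bits/symbol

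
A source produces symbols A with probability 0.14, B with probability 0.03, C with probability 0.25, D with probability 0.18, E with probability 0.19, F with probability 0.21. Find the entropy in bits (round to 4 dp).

2.4222 bits

H = −Σ pᵢ log₂ pᵢ.
−0.14·log₂(0.14) = 0.3971
−0.03·log₂(0.03) = 0.1518
−0.25·log₂(0.25) = 0.5000
−0.18·log₂(0.18) = 0.4453
−0.19·log₂(0.19) = 0.4552
−0.21·log₂(0.21) = 0.4728
Sum ≈ 2.4222 → 2.4222 bits.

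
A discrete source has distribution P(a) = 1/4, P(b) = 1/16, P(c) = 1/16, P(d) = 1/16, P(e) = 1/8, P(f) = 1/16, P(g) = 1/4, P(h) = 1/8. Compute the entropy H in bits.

2.75 bits

Each probability is a power of 1/2, so log₂(1/p) is an integer.
H = Σ p·log₂(1/p) = 1/4·2 + 1/16·4 + 1/16·4 + 1/16·4 + 1/8·3 + 1/16·4 + 1/4·2 + 1/8·3 = 2.75 bits.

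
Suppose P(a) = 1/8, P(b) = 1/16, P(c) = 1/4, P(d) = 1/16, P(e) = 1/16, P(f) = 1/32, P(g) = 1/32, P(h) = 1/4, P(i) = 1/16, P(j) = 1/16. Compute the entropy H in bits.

Each probability is a power of 1/2, so log₂(1/p) is an integer.
H = Σ p·log₂(1/p) = 1/8·3 + 1/16·4 + 1/4·2 + 1/16·4 + 1/16·4 + 1/32·5 + 1/32·5 + 1/4·2 + 1/16·4 + 1/16·4 = 2.9375 bits.

2.9375 bits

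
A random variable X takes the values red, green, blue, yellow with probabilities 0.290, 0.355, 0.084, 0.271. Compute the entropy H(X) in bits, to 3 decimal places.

H = −Σ pᵢ log₂ pᵢ.
−0.290·log₂(0.290) = 0.5179
−0.355·log₂(0.355) = 0.5304
−0.084·log₂(0.084) = 0.3002
−0.271·log₂(0.271) = 0.5105
Sum ≈ 1.8589 → 1.859 bits.

1.859 bits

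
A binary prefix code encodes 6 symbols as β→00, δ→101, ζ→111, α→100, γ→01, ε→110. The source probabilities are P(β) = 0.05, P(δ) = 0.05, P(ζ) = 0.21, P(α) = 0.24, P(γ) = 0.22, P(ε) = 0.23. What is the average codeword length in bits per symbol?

L̄ = Σ pᵢ·ℓᵢ = 0.05·2 + 0.05·3 + 0.21·3 + 0.24·3 + 0.22·2 + 0.23·3 = 2.73 bits/symbol.

2.73 bits/symbol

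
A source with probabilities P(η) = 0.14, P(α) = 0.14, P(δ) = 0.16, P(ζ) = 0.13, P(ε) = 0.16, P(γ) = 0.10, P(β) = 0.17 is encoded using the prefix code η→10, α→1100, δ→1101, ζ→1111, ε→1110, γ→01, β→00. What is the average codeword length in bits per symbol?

3.18 bits/symbol

L̄ = Σ pᵢ·ℓᵢ = 0.14·2 + 0.14·4 + 0.16·4 + 0.13·4 + 0.16·4 + 0.10·2 + 0.17·2 = 3.18 bits/symbol.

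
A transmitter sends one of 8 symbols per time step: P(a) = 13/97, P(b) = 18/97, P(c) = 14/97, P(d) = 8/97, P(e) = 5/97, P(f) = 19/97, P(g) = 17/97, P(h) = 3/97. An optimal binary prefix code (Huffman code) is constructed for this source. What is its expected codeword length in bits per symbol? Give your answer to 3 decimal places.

2.866 bits/symbol

Repeatedly combine the two least-probable nodes; the expected code length is the sum of the merged weights.
merge 3/97 + 5/97 → 8/97
merge 8/97 + 8/97 → 16/97
merge 13/97 + 14/97 → 27/97
merge 16/97 + 17/97 → 33/97
merge 18/97 + 19/97 → 37/97
merge 27/97 + 33/97 → 60/97
merge 37/97 + 60/97 → 1
L = 8/97 + 16/97 + 27/97 + 33/97 + 37/97 + 60/97 + 1 = 278/97 ≈ 2.866 bits/symbol.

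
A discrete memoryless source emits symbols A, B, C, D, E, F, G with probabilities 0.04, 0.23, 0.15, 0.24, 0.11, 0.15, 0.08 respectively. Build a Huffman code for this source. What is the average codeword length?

Repeatedly combine the two least-probable nodes; the expected code length is the sum of the merged weights.
merge 1/25 + 2/25 → 3/25
merge 11/100 + 3/25 → 23/100
merge 3/20 + 3/20 → 3/10
merge 23/100 + 23/100 → 23/50
merge 6/25 + 3/10 → 27/50
merge 23/50 + 27/50 → 1
L = 3/25 + 23/100 + 3/10 + 23/50 + 27/50 + 1 = 53/20 = 2.65 bits/symbol.

2.65 bits/symbol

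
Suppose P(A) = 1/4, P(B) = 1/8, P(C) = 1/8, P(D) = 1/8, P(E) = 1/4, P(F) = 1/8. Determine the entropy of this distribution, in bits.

2.5 bits

Each probability is a power of 1/2, so log₂(1/p) is an integer.
H = Σ p·log₂(1/p) = 1/4·2 + 1/8·3 + 1/8·3 + 1/8·3 + 1/4·2 + 1/8·3 = 2.5 bits.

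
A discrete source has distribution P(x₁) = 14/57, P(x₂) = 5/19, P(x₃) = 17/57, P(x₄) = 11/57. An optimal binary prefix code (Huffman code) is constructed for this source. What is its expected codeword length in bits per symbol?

2 bits/symbol

Repeatedly combine the two least-probable nodes; the expected code length is the sum of the merged weights.
merge 11/57 + 14/57 → 25/57
merge 5/19 + 17/57 → 32/57
merge 25/57 + 32/57 → 1
L = 25/57 + 32/57 + 1 = 2 bits/symbol.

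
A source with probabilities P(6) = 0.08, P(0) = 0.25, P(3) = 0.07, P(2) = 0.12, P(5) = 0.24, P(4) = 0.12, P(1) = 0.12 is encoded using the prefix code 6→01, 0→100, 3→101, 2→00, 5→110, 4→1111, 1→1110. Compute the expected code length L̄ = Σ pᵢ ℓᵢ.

L̄ = Σ pᵢ·ℓᵢ = 0.08·2 + 0.25·3 + 0.07·3 + 0.12·2 + 0.24·3 + 0.12·4 + 0.12·4 = 3.04 bits/symbol.

3.04 bits/symbol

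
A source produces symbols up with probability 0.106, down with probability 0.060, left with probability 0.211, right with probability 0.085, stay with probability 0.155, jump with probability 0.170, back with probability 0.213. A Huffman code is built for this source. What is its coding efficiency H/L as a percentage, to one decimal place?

Entropy H = −Σ p log₂ p ≈ 2.6894 bits.
Huffman merges: 3/50+17/200→29/200; 53/500+29/200→251/1000; 31/200+17/100→13/40; 211/1000+213/1000→53/125; 251/1000+13/40→72/125; 53/125+72/125→1. L = 2721/1000 ≈ 2.7210.
Efficiency = H/L = 2.6894/2.7210 = 98.8%.

98.8%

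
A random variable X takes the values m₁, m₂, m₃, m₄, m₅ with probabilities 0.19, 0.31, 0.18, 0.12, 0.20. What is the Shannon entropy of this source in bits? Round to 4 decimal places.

2.2558 bits

H = −Σ pᵢ log₂ pᵢ.
−0.19·log₂(0.19) = 0.4552
−0.31·log₂(0.31) = 0.5238
−0.18·log₂(0.18) = 0.4453
−0.12·log₂(0.12) = 0.3671
−0.20·log₂(0.20) = 0.4644
Sum ≈ 2.2558 → 2.2558 bits.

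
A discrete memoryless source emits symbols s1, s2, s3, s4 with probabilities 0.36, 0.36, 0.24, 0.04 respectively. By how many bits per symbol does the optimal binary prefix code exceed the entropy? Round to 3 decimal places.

Entropy H = −Σ p log₂ p ≈ 1.7411 bits.
Huffman merges: 1/25+6/25→7/25; 7/25+9/25→16/25; 9/25+16/25→1. L = 48/25 ≈ 1.9200.
L − H = 1.9200 − 1.7411 = 0.179 bits.

0.179 bits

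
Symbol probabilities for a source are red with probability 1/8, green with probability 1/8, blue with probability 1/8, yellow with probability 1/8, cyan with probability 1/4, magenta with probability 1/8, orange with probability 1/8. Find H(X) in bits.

Each probability is a power of 1/2, so log₂(1/p) is an integer.
H = Σ p·log₂(1/p) = 1/8·3 + 1/8·3 + 1/8·3 + 1/8·3 + 1/4·2 + 1/8·3 + 1/8·3 = 2.75 bits.

2.75 bits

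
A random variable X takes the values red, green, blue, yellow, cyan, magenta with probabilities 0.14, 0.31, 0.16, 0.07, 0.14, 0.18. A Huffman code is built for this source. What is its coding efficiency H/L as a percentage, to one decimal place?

Entropy H = −Σ p log₂ p ≈ 2.4549 bits.
Huffman merges: 7/100+7/50→21/100; 7/50+4/25→3/10; 9/50+21/100→39/100; 3/10+31/100→61/100; 39/100+61/100→1. L = 251/100 ≈ 2.5100.
Efficiency = H/L = 2.4549/2.5100 = 97.8%.

97.8%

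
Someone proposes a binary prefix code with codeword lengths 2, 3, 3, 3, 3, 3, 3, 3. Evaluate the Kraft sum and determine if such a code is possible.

With common denominator 2^3 = 8: Σ 2^(−ℓᵢ) = 2/8 + 1/8 + 1/8 + 1/8 + 1/8 + 1/8 + 1/8 + 1/8 = 9/8 = 1.125.
Kraft's inequality requires Σ ≤ 1; here Σ = 1.125 > 1, so no such prefix code exists.

1.125; no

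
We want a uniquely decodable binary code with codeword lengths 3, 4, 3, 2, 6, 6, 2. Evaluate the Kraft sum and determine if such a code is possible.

0.84375; yes

With common denominator 2^6 = 64: Σ 2^(−ℓᵢ) = 8/64 + 4/64 + 8/64 + 16/64 + 1/64 + 1/64 + 16/64 = 54/64 = 0.84375.
Kraft's inequality requires Σ ≤ 1; here Σ = 0.84375 ≤ 1, so such a prefix code exists.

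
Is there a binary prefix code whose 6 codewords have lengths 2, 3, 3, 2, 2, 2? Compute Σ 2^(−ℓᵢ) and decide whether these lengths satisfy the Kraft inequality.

1.25; no

With common denominator 2^3 = 8: Σ 2^(−ℓᵢ) = 2/8 + 1/8 + 1/8 + 2/8 + 2/8 + 2/8 = 10/8 = 1.25.
Kraft's inequality requires Σ ≤ 1; here Σ = 1.25 > 1, so no such prefix code exists.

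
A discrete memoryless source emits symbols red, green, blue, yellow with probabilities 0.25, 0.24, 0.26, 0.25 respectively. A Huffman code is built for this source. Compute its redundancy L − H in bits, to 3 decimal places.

0.001 bits

Entropy H = −Σ p log₂ p ≈ 1.9994 bits.
Huffman merges: 6/25+1/4→49/100; 1/4+13/50→51/100; 49/100+51/100→1. L = 2 ≈ 2.0000.
L − H = 2.0000 − 1.9994 = 0.001 bits.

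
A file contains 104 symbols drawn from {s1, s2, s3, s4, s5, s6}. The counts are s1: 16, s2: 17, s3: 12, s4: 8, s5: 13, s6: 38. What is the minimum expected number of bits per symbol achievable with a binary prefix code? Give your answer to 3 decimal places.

Probabilities are the counts divided by 104.
Repeatedly combine the two least-probable nodes; the expected code length is the sum of the merged weights.
merge 1/13 + 3/26 → 5/26
merge 1/8 + 2/13 → 29/104
merge 17/104 + 5/26 → 37/104
merge 29/104 + 37/104 → 33/52
merge 19/52 + 33/52 → 1
L = 5/26 + 29/104 + 37/104 + 33/52 + 1 = 32/13 ≈ 2.462 bits/symbol.

2.462 bits/symbol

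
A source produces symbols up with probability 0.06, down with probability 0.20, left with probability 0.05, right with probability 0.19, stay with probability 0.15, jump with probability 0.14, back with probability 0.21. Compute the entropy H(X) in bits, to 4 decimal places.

2.6597 bits

H = −Σ pᵢ log₂ pᵢ.
−0.06·log₂(0.06) = 0.2435
−0.20·log₂(0.20) = 0.4644
−0.05·log₂(0.05) = 0.2161
−0.19·log₂(0.19) = 0.4552
−0.15·log₂(0.15) = 0.4105
−0.14·log₂(0.14) = 0.3971
−0.21·log₂(0.21) = 0.4728
Sum ≈ 2.6597 → 2.6597 bits.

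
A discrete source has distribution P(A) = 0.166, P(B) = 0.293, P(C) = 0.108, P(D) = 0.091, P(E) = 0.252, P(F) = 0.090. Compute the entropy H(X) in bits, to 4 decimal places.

H = −Σ pᵢ log₂ pᵢ.
−0.166·log₂(0.166) = 0.4301
−0.293·log₂(0.293) = 0.5189
−0.108·log₂(0.108) = 0.3468
−0.091·log₂(0.091) = 0.3147
−0.252·log₂(0.252) = 0.5011
−0.090·log₂(0.090) = 0.3127
Sum ≈ 2.4242 → 2.4242 bits.

2.4242 bits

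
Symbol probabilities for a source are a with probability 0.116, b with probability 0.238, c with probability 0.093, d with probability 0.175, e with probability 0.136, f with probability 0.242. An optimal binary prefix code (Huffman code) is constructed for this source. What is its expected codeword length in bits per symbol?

2.52 bits/symbol

Repeatedly combine the two least-probable nodes; the expected code length is the sum of the merged weights.
merge 93/1000 + 29/250 → 209/1000
merge 17/125 + 7/40 → 311/1000
merge 209/1000 + 119/500 → 447/1000
merge 121/500 + 311/1000 → 553/1000
merge 447/1000 + 553/1000 → 1
L = 209/1000 + 311/1000 + 447/1000 + 553/1000 + 1 = 63/25 = 2.52 bits/symbol.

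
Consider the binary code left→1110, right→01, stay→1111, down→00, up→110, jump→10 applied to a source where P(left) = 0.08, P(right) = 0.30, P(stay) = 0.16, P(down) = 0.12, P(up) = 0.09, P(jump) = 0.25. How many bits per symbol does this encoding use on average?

L̄ = Σ pᵢ·ℓᵢ = 0.08·4 + 0.30·2 + 0.16·4 + 0.12·2 + 0.09·3 + 0.25·2 = 2.57 bits/symbol.

2.57 bits/symbol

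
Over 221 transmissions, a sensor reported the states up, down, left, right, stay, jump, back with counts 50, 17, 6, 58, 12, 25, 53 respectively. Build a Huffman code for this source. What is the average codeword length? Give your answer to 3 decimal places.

2.511 bits/symbol

Probabilities are the counts divided by 221.
Repeatedly combine the two least-probable nodes; the expected code length is the sum of the merged weights.
merge 6/221 + 12/221 → 18/221
merge 1/13 + 18/221 → 35/221
merge 25/221 + 35/221 → 60/221
merge 50/221 + 53/221 → 103/221
merge 58/221 + 60/221 → 118/221
merge 103/221 + 118/221 → 1
L = 18/221 + 35/221 + 60/221 + 103/221 + 118/221 + 1 = 555/221 ≈ 2.511 bits/symbol.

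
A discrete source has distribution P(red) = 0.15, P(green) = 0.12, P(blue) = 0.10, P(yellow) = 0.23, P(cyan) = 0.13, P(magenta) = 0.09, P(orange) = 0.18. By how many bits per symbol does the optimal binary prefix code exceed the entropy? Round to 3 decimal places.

0.032 bits

Entropy H = −Σ p log₂ p ≈ 2.7381 bits.
Huffman merges: 9/100+1/10→19/100; 3/25+13/100→1/4; 3/20+9/50→33/100; 19/100+23/100→21/50; 1/4+33/100→29/50; 21/50+29/50→1. L = 277/100 ≈ 2.7700.
L − H = 2.7700 − 2.7381 = 0.032 bits.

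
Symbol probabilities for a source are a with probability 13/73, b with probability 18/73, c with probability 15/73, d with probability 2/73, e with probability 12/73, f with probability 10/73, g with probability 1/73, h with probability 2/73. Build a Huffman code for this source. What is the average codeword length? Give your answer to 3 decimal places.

Repeatedly combine the two least-probable nodes; the expected code length is the sum of the merged weights.
merge 1/73 + 2/73 → 3/73
merge 2/73 + 3/73 → 5/73
merge 5/73 + 10/73 → 15/73
merge 12/73 + 13/73 → 25/73
merge 15/73 + 15/73 → 30/73
merge 18/73 + 25/73 → 43/73
merge 30/73 + 43/73 → 1
L = 3/73 + 5/73 + 15/73 + 25/73 + 30/73 + 43/73 + 1 = 194/73 ≈ 2.658 bits/symbol.

2.658 bits/symbol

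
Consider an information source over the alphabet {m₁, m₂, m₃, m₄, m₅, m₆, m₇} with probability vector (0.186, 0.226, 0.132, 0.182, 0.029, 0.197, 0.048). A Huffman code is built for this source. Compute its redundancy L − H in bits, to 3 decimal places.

0.065 bits

Entropy H = −Σ p log₂ p ≈ 2.5894 bits.
Huffman merges: 29/1000+6/125→77/1000; 77/1000+33/250→209/1000; 91/500+93/500→46/125; 197/1000+209/1000→203/500; 113/500+46/125→297/500; 203/500+297/500→1. L = 1327/500 ≈ 2.6540.
L − H = 2.6540 − 2.5894 = 0.065 bits.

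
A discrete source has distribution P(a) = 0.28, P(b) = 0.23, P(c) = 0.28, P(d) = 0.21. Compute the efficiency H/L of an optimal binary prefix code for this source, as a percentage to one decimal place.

Entropy H = −Σ p log₂ p ≈ 1.9889 bits.
Huffman merges: 21/100+23/100→11/25; 7/25+7/25→14/25; 11/25+14/25→1. L = 2 ≈ 2.0000.
Efficiency = H/L = 1.9889/2.0000 = 99.4%.

99.4%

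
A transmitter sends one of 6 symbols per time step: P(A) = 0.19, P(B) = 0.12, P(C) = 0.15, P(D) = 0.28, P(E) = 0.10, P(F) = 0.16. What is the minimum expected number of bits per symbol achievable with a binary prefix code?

Repeatedly combine the two least-probable nodes; the expected code length is the sum of the merged weights.
merge 1/10 + 3/25 → 11/50
merge 3/20 + 4/25 → 31/100
merge 19/100 + 11/50 → 41/100
merge 7/25 + 31/100 → 59/100
merge 41/100 + 59/100 → 1
L = 11/50 + 31/100 + 41/100 + 59/100 + 1 = 253/100 = 2.53 bits/symbol.

2.53 bits/symbol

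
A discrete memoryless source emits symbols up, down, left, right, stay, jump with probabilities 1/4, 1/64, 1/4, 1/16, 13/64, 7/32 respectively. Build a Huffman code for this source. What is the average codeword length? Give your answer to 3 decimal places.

Repeatedly combine the two least-probable nodes; the expected code length is the sum of the merged weights.
merge 1/64 + 1/16 → 5/64
merge 5/64 + 13/64 → 9/32
merge 7/32 + 1/4 → 15/32
merge 1/4 + 9/32 → 17/32
merge 15/32 + 17/32 → 1
L = 5/64 + 9/32 + 15/32 + 17/32 + 1 = 151/64 ≈ 2.359 bits/symbol.

2.359 bits/symbol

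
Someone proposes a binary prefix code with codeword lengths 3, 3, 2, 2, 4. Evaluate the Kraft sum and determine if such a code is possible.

0.8125; yes

With common denominator 2^4 = 16: Σ 2^(−ℓᵢ) = 2/16 + 2/16 + 4/16 + 4/16 + 1/16 = 13/16 = 0.8125.
Kraft's inequality requires Σ ≤ 1; here Σ = 0.8125 ≤ 1, so such a prefix code exists.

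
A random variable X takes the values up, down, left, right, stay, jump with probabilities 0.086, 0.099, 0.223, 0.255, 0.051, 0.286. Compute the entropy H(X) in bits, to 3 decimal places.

2.356 bits

H = −Σ pᵢ log₂ pᵢ.
−0.086·log₂(0.086) = 0.3044
−0.099·log₂(0.099) = 0.3303
−0.223·log₂(0.223) = 0.4828
−0.255·log₂(0.255) = 0.5027
−0.051·log₂(0.051) = 0.2190
−0.286·log₂(0.286) = 0.5165
Sum ≈ 2.3556 → 2.356 bits.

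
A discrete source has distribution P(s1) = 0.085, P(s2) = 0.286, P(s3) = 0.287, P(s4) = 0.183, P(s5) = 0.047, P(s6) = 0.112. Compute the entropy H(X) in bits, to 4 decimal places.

H = −Σ pᵢ log₂ pᵢ.
−0.085·log₂(0.085) = 0.3023
−0.286·log₂(0.286) = 0.5165
−0.287·log₂(0.287) = 0.5169
−0.183·log₂(0.183) = 0.4484
−0.047·log₂(0.047) = 0.2073
−0.112·log₂(0.112) = 0.3537
Sum ≈ 2.3451 → 2.3451 bits.

2.3451 bits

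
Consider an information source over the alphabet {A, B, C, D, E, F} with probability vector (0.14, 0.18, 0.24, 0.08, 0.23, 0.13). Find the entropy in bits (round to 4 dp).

H = −Σ pᵢ log₂ pᵢ.
−0.14·log₂(0.14) = 0.3971
−0.18·log₂(0.18) = 0.4453
−0.24·log₂(0.24) = 0.4941
−0.08·log₂(0.08) = 0.2915
−0.23·log₂(0.23) = 0.4877
−0.13·log₂(0.13) = 0.3826
Sum ≈ 2.4984 → 2.4984 bits.

2.4984 bits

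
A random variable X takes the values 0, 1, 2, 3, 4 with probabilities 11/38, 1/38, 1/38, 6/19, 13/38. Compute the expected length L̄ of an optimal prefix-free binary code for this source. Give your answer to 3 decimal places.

2.053 bits/symbol

Repeatedly combine the two least-probable nodes; the expected code length is the sum of the merged weights.
merge 1/38 + 1/38 → 1/19
merge 1/19 + 11/38 → 13/38
merge 6/19 + 13/38 → 25/38
merge 13/38 + 25/38 → 1
L = 1/19 + 13/38 + 25/38 + 1 = 39/19 ≈ 2.053 bits/symbol.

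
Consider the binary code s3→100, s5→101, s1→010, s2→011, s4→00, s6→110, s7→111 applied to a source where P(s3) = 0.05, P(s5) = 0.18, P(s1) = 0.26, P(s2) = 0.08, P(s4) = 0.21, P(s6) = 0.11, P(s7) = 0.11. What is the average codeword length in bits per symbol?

L̄ = Σ pᵢ·ℓᵢ = 0.05·3 + 0.18·3 + 0.26·3 + 0.08·3 + 0.21·2 + 0.11·3 + 0.11·3 = 2.79 bits/symbol.

2.79 bits/symbol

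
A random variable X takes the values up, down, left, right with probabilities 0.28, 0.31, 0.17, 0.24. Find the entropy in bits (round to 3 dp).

H = −Σ pᵢ log₂ pᵢ.
−0.28·log₂(0.28) = 0.5142
−0.31·log₂(0.31) = 0.5238
−0.17·log₂(0.17) = 0.4346
−0.24·log₂(0.24) = 0.4941
Sum ≈ 1.9667 → 1.967 bits.

1.967 bits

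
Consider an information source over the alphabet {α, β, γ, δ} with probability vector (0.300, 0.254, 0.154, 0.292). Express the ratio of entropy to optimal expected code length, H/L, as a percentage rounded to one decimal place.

97.9%

Entropy H = −Σ p log₂ p ≈ 1.9575 bits.
Huffman merges: 77/500+127/500→51/125; 73/250+3/10→74/125; 51/125+74/125→1. L = 2 ≈ 2.0000.
Efficiency = H/L = 1.9575/2.0000 = 97.9%.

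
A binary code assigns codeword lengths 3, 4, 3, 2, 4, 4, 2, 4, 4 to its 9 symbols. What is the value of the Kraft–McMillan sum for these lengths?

With common denominator 2^4 = 16: Σ 2^(−ℓᵢ) = 2/16 + 1/16 + 2/16 + 4/16 + 1/16 + 1/16 + 4/16 + 1/16 + 1/16 = 17/16 = 1.0625.

1.0625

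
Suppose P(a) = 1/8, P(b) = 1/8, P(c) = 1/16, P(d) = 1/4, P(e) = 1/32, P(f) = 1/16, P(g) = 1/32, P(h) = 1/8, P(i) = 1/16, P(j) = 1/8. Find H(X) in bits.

3.0625 bits

Each probability is a power of 1/2, so log₂(1/p) is an integer.
H = Σ p·log₂(1/p) = 1/8·3 + 1/8·3 + 1/16·4 + 1/4·2 + 1/32·5 + 1/16·4 + 1/32·5 + 1/8·3 + 1/16·4 + 1/8·3 = 3.0625 bits.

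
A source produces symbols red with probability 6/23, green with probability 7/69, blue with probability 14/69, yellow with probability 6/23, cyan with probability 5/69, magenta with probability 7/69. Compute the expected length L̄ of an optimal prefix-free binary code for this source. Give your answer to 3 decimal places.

2.449 bits/symbol

Repeatedly combine the two least-probable nodes; the expected code length is the sum of the merged weights.
merge 5/69 + 7/69 → 4/23
merge 7/69 + 4/23 → 19/69
merge 14/69 + 6/23 → 32/69
merge 6/23 + 19/69 → 37/69
merge 32/69 + 37/69 → 1
L = 4/23 + 19/69 + 32/69 + 37/69 + 1 = 169/69 ≈ 2.449 bits/symbol.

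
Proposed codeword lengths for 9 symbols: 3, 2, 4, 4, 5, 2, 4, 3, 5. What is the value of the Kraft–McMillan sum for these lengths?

With common denominator 2^5 = 32: Σ 2^(−ℓᵢ) = 4/32 + 8/32 + 2/32 + 2/32 + 1/32 + 8/32 + 2/32 + 4/32 + 1/32 = 32/32 = 1.

1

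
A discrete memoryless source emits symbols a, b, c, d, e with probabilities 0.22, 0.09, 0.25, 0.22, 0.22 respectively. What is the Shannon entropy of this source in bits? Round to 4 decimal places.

2.2544 bits

H = −Σ pᵢ log₂ pᵢ.
−0.22·log₂(0.22) = 0.4806
−0.09·log₂(0.09) = 0.3127
−0.25·log₂(0.25) = 0.5000
−0.22·log₂(0.22) = 0.4806
−0.22·log₂(0.22) = 0.4806
Sum ≈ 2.2544 → 2.2544 bits.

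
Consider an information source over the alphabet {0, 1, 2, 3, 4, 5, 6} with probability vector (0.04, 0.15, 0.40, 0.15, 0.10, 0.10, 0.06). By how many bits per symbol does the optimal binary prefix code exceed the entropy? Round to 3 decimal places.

Entropy H = −Σ p log₂ p ≈ 2.4435 bits.
Huffman merges: 1/25+3/50→1/10; 1/10+1/10→1/5; 1/10+3/20→1/4; 3/20+1/5→7/20; 1/4+7/20→3/5; 2/5+3/5→1. L = 5/2 ≈ 2.5000.
L − H = 2.5000 − 2.4435 = 0.056 bits.

0.056 bits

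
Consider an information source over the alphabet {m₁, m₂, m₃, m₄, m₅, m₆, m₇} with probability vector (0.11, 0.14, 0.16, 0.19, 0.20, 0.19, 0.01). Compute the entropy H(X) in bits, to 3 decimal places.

H = −Σ pᵢ log₂ pᵢ.
−0.11·log₂(0.11) = 0.3503
−0.14·log₂(0.14) = 0.3971
−0.16·log₂(0.16) = 0.4230
−0.19·log₂(0.19) = 0.4552
−0.20·log₂(0.20) = 0.4644
−0.19·log₂(0.19) = 0.4552
−0.01·log₂(0.01) = 0.0664
Sum ≈ 2.6117 → 2.612 bits.

2.612 bits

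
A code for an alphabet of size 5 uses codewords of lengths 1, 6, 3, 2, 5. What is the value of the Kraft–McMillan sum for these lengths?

With common denominator 2^6 = 64: Σ 2^(−ℓᵢ) = 32/64 + 1/64 + 8/64 + 16/64 + 2/64 = 59/64 = 0.921875.

0.921875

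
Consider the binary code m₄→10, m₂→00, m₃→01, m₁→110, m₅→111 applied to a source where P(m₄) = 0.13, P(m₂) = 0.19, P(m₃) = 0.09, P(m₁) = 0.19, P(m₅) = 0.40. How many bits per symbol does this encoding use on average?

2.59 bits/symbol

L̄ = Σ pᵢ·ℓᵢ = 0.13·2 + 0.19·2 + 0.09·2 + 0.19·3 + 0.40·3 = 2.59 bits/symbol.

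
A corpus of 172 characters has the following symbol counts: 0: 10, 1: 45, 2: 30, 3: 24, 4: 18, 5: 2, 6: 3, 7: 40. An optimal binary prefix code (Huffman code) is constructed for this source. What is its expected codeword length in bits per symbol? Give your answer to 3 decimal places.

2.622 bits/symbol

Probabilities are the counts divided by 172.
Repeatedly combine the two least-probable nodes; the expected code length is the sum of the merged weights.
merge 1/86 + 3/172 → 5/172
merge 5/172 + 5/86 → 15/172
merge 15/172 + 9/86 → 33/172
merge 6/43 + 15/86 → 27/86
merge 33/172 + 10/43 → 73/172
merge 45/172 + 27/86 → 99/172
merge 73/172 + 99/172 → 1
L = 5/172 + 15/172 + 33/172 + 27/86 + 73/172 + 99/172 + 1 = 451/172 ≈ 2.622 bits/symbol.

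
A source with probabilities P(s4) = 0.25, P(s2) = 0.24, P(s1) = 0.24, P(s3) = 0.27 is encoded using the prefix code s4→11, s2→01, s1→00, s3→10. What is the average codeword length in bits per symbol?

2 bits/symbol

L̄ = Σ pᵢ·ℓᵢ = 0.25·2 + 0.24·2 + 0.24·2 + 0.27·2 = 2 bits/symbol.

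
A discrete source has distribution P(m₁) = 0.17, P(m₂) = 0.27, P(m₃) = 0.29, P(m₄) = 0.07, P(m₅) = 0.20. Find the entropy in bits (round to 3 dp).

2.195 bits

H = −Σ pᵢ log₂ pᵢ.
−0.17·log₂(0.17) = 0.4346
−0.27·log₂(0.27) = 0.5100
−0.29·log₂(0.29) = 0.5179
−0.07·log₂(0.07) = 0.2686
−0.20·log₂(0.20) = 0.4644
Sum ≈ 2.1955 → 2.195 bits.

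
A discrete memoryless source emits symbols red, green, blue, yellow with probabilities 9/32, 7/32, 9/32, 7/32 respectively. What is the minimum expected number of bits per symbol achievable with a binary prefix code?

Repeatedly combine the two least-probable nodes; the expected code length is the sum of the merged weights.
merge 7/32 + 7/32 → 7/16
merge 9/32 + 9/32 → 9/16
merge 7/16 + 9/16 → 1
L = 7/16 + 9/16 + 1 = 2 bits/symbol.

2 bits/symbol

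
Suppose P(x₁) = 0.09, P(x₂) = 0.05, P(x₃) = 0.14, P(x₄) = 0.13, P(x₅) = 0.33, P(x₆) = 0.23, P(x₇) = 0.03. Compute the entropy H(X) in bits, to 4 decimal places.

2.4758 bits

H = −Σ pᵢ log₂ pᵢ.
−0.09·log₂(0.09) = 0.3127
−0.05·log₂(0.05) = 0.2161
−0.14·log₂(0.14) = 0.3971
−0.13·log₂(0.13) = 0.3826
−0.33·log₂(0.33) = 0.5278
−0.23·log₂(0.23) = 0.4877
−0.03·log₂(0.03) = 0.1518
Sum ≈ 2.4758 → 2.4758 bits.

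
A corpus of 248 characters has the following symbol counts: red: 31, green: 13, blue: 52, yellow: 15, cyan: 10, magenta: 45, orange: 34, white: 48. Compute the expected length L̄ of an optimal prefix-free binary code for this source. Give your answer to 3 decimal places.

2.843 bits/symbol

Probabilities are the counts divided by 248.
Repeatedly combine the two least-probable nodes; the expected code length is the sum of the merged weights.
merge 5/124 + 13/248 → 23/248
merge 15/248 + 23/248 → 19/124
merge 1/8 + 17/124 → 65/248
merge 19/124 + 45/248 → 83/248
merge 6/31 + 13/62 → 25/62
merge 65/248 + 83/248 → 37/62
merge 25/62 + 37/62 → 1
L = 23/248 + 19/124 + 65/248 + 83/248 + 25/62 + 37/62 + 1 = 705/248 ≈ 2.843 bits/symbol.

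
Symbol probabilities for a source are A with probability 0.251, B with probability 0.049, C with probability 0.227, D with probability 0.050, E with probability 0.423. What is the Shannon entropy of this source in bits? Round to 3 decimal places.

1.941 bits

H = −Σ pᵢ log₂ pᵢ.
−0.251·log₂(0.251) = 0.5006
−0.049·log₂(0.049) = 0.2132
−0.227·log₂(0.227) = 0.4856
−0.050·log₂(0.050) = 0.2161
−0.423·log₂(0.423) = 0.5251
Sum ≈ 1.9405 → 1.941 bits.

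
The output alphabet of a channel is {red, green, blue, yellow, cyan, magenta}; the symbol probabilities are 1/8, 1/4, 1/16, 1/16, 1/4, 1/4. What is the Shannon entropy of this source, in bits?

2.375 bits

Each probability is a power of 1/2, so log₂(1/p) is an integer.
H = Σ p·log₂(1/p) = 1/8·3 + 1/4·2 + 1/16·4 + 1/16·4 + 1/4·2 + 1/4·2 = 2.375 bits.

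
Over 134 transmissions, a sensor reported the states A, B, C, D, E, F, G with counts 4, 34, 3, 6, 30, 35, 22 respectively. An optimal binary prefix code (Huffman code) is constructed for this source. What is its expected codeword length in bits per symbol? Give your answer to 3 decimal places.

Probabilities are the counts divided by 134.
Repeatedly combine the two least-probable nodes; the expected code length is the sum of the merged weights.
merge 3/134 + 2/67 → 7/134
merge 3/67 + 7/134 → 13/134
merge 13/134 + 11/67 → 35/134
merge 15/67 + 17/67 → 32/67
merge 35/134 + 35/134 → 35/67
merge 32/67 + 35/67 → 1
L = 7/134 + 13/134 + 35/134 + 32/67 + 35/67 + 1 = 323/134 ≈ 2.410 bits/symbol.

2.410 bits/symbol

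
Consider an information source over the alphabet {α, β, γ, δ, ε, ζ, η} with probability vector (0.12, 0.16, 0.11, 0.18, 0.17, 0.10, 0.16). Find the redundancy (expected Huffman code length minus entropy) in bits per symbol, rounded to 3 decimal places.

0.045 bits

Entropy H = −Σ p log₂ p ≈ 2.7755 bits.
Huffman merges: 1/10+11/100→21/100; 3/25+4/25→7/25; 4/25+17/100→33/100; 9/50+21/100→39/100; 7/25+33/100→61/100; 39/100+61/100→1. L = 141/50 ≈ 2.8200.
L − H = 2.8200 − 2.7755 = 0.045 bits.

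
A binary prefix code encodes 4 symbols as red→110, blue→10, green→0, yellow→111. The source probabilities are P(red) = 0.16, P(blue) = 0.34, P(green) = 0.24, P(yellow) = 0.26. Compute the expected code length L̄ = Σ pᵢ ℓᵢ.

L̄ = Σ pᵢ·ℓᵢ = 0.16·3 + 0.34·2 + 0.24·1 + 0.26·3 = 2.18 bits/symbol.

2.18 bits/symbol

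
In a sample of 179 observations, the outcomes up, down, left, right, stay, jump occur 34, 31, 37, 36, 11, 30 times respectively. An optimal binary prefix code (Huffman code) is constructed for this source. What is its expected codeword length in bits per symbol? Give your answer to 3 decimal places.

Probabilities are the counts divided by 179.
Repeatedly combine the two least-probable nodes; the expected code length is the sum of the merged weights.
merge 11/179 + 30/179 → 41/179
merge 31/179 + 34/179 → 65/179
merge 36/179 + 37/179 → 73/179
merge 41/179 + 65/179 → 106/179
merge 73/179 + 106/179 → 1
L = 41/179 + 65/179 + 73/179 + 106/179 + 1 = 464/179 ≈ 2.592 bits/symbol.

2.592 bits/symbol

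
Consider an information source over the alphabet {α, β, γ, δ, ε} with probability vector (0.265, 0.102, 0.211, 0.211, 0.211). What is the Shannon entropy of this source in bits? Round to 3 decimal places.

H = −Σ pᵢ log₂ pᵢ.
−0.265·log₂(0.265) = 0.5077
−0.102·log₂(0.102) = 0.3359
−0.211·log₂(0.211) = 0.4736
−0.211·log₂(0.211) = 0.4736
−0.211·log₂(0.211) = 0.4736
Sum ≈ 2.2645 → 2.265 bits.

2.265 bits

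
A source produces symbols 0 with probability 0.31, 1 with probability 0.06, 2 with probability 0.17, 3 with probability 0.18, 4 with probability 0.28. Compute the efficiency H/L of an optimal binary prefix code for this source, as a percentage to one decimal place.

Entropy H = −Σ p log₂ p ≈ 2.1614 bits.
Huffman merges: 3/50+17/100→23/100; 9/50+23/100→41/100; 7/25+31/100→59/100; 41/100+59/100→1. L = 223/100 ≈ 2.2300.
Efficiency = H/L = 2.1614/2.2300 = 96.9%.

96.9%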